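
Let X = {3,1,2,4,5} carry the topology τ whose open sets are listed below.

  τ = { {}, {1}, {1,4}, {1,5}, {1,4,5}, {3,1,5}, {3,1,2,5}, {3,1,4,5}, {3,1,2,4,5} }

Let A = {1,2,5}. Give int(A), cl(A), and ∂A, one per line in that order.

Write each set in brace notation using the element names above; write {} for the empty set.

U open, U⊆A: {}, {1}, {1,5}. int(A) = ⋃ = {1,5}
X∖A={3,4}, int(X∖A)={}, hence cl(A)={3,1,2,4,5}
∂A: remove int from cl → {3,2,4}

int(A) = {1,5}
cl(A)  = {3,1,2,4,5}
∂A     = {3,2,4}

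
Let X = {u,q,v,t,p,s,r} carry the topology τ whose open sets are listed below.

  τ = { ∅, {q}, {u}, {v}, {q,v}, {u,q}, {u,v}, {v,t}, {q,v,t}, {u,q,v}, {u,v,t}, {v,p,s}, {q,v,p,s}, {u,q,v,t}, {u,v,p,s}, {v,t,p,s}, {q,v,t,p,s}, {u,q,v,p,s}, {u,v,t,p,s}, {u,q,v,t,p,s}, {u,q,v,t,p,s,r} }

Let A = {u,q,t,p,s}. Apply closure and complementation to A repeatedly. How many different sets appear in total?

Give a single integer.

complement {v,r}; its interior {v}; cl(A) = X∖{v} = {u,q,t,p,s,r}
With k = closure, c = complement:
  1. A     = {u,q,t,p,s}
  2. kA    = {u,q,t,p,s,r}
  3. cA    = {v,r}
  4. ckA   = {v}
  5. kcA   = {v,t,p,s,r}
  6. ckcA  = {u,q}
  7. kckcA = {u,q,r}
  8. ckckcA = {v,t,p,s}
k, c of each give nothing new

8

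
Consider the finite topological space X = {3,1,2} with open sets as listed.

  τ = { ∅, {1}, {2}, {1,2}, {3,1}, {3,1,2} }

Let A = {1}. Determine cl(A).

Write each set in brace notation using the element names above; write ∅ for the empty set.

complement {3,2}; its interior {2}; cl(A) = X∖{2} = {3,1}

{3,1}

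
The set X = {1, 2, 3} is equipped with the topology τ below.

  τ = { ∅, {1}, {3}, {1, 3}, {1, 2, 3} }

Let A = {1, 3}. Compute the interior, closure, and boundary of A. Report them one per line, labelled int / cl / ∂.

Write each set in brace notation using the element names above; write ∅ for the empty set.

interior: largest open inside A is {1, 3} (from ∅, {3}, {1}, {1, 3})
cl via duality: int({2}) = ∅, so X∖∅ = {1, 2, 3}
cl∖int = {2}

int(A) = {1, 3}
cl(A)  = {1, 2, 3}
∂A     = {2}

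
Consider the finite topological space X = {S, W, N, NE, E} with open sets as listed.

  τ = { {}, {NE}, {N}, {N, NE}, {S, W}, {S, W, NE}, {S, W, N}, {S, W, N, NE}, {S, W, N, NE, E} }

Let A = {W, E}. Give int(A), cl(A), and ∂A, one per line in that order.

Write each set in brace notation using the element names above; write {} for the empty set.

int(A) = {}
cl(A)  = {S, W, E}
∂A     = {S, W, E}

open subsets of A: {}; so int(A) = {}
closure: X∖int(X∖A) = X∖{N, NE} = {S, W, E}
∂A = {S, W, E} minus {} = {S, W, E}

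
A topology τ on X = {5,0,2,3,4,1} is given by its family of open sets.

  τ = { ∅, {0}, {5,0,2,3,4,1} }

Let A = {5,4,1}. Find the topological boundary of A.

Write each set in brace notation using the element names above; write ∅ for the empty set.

opens ⊆ A: ∅; union → int = ∅
complement {0,2,3}; its interior {0}; cl(A) = X∖{0} = {5,2,3,4,1}
boundary = {5,2,3,4,1} ∖ ∅ = {5,2,3,4,1}

{5,2,3,4,1}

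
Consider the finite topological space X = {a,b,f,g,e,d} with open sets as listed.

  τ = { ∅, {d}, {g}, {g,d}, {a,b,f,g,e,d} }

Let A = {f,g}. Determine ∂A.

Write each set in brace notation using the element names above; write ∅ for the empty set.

opens ⊆ A: ∅, {g}; union → int = {g}
complement {a,b,e,d}; its interior {d}; cl(A) = X∖{d} = {a,b,f,g,e}
boundary = {a,b,f,g,e} ∖ {g} = {a,b,f,e}

{a,b,f,e}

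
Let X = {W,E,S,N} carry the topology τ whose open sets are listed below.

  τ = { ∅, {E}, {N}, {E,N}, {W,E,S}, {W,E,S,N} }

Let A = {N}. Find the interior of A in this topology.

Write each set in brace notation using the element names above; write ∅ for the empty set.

interior: largest open inside A is {N} (from ∅, {N})

{N}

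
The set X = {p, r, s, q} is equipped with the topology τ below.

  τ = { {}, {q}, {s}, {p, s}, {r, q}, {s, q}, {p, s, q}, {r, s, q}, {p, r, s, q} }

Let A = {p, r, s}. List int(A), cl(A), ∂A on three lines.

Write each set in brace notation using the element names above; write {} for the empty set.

int(A) = {p, s}
cl(A)  = {p, r, s}
∂A     = {r}

interior: largest open inside A is {p, s} (from {}, {s}, {p, s})
cl via duality: int({q}) = {q}, so X∖{q} = {p, r, s}
cl∖int = {r}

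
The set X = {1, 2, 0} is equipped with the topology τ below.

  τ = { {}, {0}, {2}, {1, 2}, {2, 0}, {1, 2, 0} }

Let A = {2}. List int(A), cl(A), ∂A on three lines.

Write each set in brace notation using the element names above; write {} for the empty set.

int(A) = {2}
cl(A)  = {1, 2}
∂A     = {1}

U open, U⊆A: {}, {2}. int(A) = ⋃ = {2}
X∖A={1, 0}, int(X∖A)={0}, hence cl(A)={1, 2}
∂A: remove int from cl → {1}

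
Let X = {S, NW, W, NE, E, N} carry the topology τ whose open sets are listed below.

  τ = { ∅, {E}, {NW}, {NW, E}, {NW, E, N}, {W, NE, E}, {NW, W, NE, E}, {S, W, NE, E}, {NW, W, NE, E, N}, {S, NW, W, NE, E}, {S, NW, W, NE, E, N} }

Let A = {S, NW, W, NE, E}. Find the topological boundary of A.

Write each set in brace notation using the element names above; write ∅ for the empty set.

open subsets of A: ∅, {NW}, {E}, {NW, E}, {W, NE, E}, {S, W, NE, E}, {NW, W, NE, E}, {S, NW, W, NE, E}; so int(A) = {S, NW, W, NE, E}
closure: X∖int(X∖A) = X∖∅ = {S, NW, W, NE, E, N}
∂A = {S, NW, W, NE, E, N} minus {S, NW, W, NE, E} = {N}

{N}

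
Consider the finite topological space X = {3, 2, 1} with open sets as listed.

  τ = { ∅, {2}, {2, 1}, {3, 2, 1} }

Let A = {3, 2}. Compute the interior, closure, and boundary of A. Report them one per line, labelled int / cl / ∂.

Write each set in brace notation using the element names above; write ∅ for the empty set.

open subsets of A: ∅, {2}; so int(A) = {2}
closure: X∖int(X∖A) = X∖∅ = {3, 2, 1}
∂A = {3, 2, 1} minus {2} = {3, 1}

int(A) = {2}
cl(A)  = {3, 2, 1}
∂A     = {3, 1}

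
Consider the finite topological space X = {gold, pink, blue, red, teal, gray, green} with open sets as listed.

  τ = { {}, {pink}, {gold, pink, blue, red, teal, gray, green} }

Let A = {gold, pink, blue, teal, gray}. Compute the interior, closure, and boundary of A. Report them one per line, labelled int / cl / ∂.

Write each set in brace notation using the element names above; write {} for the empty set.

interior: largest open inside A is {pink} (from {}, {pink})
cl via duality: int({red, green}) = {}, so X∖{} = {gold, pink, blue, red, teal, gray, green}
cl∖int = {gold, blue, red, teal, gray, green}

int(A) = {pink}
cl(A)  = {gold, pink, blue, red, teal, gray, green}
∂A     = {gold, blue, red, teal, gray, green}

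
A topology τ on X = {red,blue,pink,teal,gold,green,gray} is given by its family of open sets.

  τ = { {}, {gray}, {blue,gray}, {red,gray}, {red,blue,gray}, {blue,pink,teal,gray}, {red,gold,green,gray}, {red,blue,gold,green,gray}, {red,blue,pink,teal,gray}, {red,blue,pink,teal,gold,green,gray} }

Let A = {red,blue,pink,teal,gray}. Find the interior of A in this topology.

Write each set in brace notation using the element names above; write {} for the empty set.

opens ⊆ A: {}, {gray}, {blue,gray}, {red,gray}, {red,blue,gray}, {blue,pink,teal,gray}, {red,blue,pink,teal,gray}; union → int = {red,blue,pink,teal,gray}

{red,blue,pink,teal,gray}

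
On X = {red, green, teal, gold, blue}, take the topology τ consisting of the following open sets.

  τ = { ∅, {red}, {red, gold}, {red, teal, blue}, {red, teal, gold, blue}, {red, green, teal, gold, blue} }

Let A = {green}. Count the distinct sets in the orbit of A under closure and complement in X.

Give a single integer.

complement {red, teal, gold, blue}; its interior {red, teal, gold, blue}; cl(A) = X∖{red, teal, gold, blue} = {green}
With k = closure, c = complement:
  1. A     = {green}
  2. cA    = {red, teal, gold, blue}
  3. kcA   = {red, green, teal, gold, blue}
  4. ckcA  = ∅
k, c of each give nothing new

4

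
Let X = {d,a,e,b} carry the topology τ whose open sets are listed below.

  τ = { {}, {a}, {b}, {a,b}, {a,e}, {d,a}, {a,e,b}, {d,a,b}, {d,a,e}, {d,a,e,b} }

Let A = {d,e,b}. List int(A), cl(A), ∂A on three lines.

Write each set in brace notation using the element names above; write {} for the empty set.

int(A) = {b}
cl(A)  = {d,e,b}
∂A     = {d,e}

opens ⊆ A: {}, {b}; union → int = {b}
complement {a}; its interior {a}; cl(A) = X∖{a} = {d,e,b}
boundary = {d,e,b} ∖ {b} = {d,e}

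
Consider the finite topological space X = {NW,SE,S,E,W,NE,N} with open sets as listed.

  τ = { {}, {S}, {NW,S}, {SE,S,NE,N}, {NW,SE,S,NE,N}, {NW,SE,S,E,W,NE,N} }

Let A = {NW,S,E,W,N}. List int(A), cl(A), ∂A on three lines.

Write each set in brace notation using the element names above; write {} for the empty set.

opens ⊆ A: {}, {S}, {NW,S}; union → int = {NW,S}
complement {SE,NE}; its interior {}; cl(A) = X∖{} = {NW,SE,S,E,W,NE,N}
boundary = {NW,SE,S,E,W,NE,N} ∖ {NW,S} = {SE,E,W,NE,N}

int(A) = {NW,S}
cl(A)  = {NW,SE,S,E,W,NE,N}
∂A     = {SE,E,W,NE,N}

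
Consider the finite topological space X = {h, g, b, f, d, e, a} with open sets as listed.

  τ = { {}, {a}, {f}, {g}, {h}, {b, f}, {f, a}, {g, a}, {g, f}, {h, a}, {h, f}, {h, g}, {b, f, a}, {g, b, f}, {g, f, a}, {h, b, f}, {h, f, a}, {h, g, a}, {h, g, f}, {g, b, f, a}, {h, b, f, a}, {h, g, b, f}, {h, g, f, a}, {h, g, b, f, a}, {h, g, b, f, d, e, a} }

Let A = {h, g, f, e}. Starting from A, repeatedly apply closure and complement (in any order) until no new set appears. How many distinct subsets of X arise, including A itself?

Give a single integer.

8

cl via duality: int({b, d, a}) = {a}, so X∖{a} = {h, g, b, f, d, e}
Write k for closure, c for complement:
  1. A     = {h, g, f, e}
  2. kA    = {h, g, b, f, d, e}
  3. cA    = {b, d, a}
  4. ckA   = {a}
  5. kcA   = {b, d, e, a}
  6. kckA  = {d, e, a}
  7. ckcA  = {h, g, f}
  8. ckckA = {h, g, b, f}
applying k or c yields no new set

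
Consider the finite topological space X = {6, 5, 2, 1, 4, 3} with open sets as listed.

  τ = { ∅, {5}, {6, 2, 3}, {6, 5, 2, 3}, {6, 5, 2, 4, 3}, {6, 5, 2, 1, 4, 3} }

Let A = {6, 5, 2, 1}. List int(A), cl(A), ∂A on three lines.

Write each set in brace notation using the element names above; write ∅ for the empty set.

opens ⊆ A: ∅, {5}; union → int = {5}
complement {4, 3}; its interior ∅; cl(A) = X∖∅ = {6, 5, 2, 1, 4, 3}
boundary = {6, 5, 2, 1, 4, 3} ∖ {5} = {6, 2, 1, 4, 3}

int(A) = {5}
cl(A)  = {6, 5, 2, 1, 4, 3}
∂A     = {6, 2, 1, 4, 3}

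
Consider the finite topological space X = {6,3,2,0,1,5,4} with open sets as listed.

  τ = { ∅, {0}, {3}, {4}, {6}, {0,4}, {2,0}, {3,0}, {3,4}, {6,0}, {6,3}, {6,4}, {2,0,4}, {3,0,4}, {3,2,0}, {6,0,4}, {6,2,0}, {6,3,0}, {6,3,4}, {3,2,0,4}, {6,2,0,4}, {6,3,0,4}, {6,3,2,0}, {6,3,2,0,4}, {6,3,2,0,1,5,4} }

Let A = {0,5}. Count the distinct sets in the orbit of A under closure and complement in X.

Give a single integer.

8

complement {6,3,2,1,4}; its interior {6,3,4}; cl(A) = X∖{6,3,4} = {2,0,1,5}
With k = closure, c = complement:
  1. A     = {0,5}
  2. kA    = {2,0,1,5}
  3. cA    = {6,3,2,1,4}
  4. ckA   = {6,3,4}
  5. kcA   = {6,3,2,1,5,4}
  6. kckA  = {6,3,1,5,4}
  7. ckcA  = {0}
  8. ckckA = {2,0}
k, c of each give nothing new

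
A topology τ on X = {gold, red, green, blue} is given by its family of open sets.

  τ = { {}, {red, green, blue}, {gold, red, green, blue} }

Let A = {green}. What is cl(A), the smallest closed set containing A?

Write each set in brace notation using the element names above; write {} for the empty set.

{gold, red, green, blue}

cl via duality: int({gold, red, blue}) = {}, so X∖{} = {gold, red, green, blue}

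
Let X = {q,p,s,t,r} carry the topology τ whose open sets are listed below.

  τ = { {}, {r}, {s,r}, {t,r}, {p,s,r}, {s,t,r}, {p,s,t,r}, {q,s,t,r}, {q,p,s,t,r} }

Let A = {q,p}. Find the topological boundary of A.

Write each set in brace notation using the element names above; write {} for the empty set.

{q,p}

interior: largest open inside A is {} (from {})
cl via duality: int({s,t,r}) = {s,t,r}, so X∖{s,t,r} = {q,p}
cl∖int = {q,p}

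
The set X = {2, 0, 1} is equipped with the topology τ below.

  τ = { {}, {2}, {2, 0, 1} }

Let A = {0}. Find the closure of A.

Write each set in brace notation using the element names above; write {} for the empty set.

closure: X∖int(X∖A) = X∖{2} = {0, 1}

{0, 1}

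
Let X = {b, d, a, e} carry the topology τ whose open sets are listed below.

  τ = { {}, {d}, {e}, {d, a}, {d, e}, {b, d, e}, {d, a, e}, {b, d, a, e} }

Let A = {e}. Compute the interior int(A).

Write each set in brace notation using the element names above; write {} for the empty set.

open subsets of A: {}, {e}; so int(A) = {e}

{e}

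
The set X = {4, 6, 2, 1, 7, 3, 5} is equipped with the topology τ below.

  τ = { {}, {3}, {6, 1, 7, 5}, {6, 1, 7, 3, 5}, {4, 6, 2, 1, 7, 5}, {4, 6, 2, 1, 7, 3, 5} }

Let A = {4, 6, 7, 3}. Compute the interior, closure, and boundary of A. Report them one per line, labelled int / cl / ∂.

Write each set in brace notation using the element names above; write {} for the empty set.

int(A) = {3}
cl(A)  = {4, 6, 2, 1, 7, 3, 5}
∂A     = {4, 6, 2, 1, 7, 5}

open subsets of A: {}, {3}; so int(A) = {3}
closure: X∖int(X∖A) = X∖{} = {4, 6, 2, 1, 7, 3, 5}
∂A = {4, 6, 2, 1, 7, 3, 5} minus {3} = {4, 6, 2, 1, 7, 5}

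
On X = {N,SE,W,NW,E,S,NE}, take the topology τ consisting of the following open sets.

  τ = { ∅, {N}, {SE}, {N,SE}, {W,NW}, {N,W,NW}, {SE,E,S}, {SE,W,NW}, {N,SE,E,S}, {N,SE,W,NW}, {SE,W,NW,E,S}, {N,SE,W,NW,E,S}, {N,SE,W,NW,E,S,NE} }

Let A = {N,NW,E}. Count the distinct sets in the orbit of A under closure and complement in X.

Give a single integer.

12

closure: X∖int(X∖A) = X∖{SE} = {N,W,NW,E,S,NE}
Let k=closure and c=complement:
  1. A     = {N,NW,E}
  2. kA    = {N,W,NW,E,S,NE}
  3. cA    = {SE,W,S,NE}
  4. ckA   = {SE}
  5. kcA   = {SE,W,NW,E,S,NE}
  6. kckA  = {SE,E,S,NE}
  7. ckcA  = {N}
  8. ckckA = {N,W,NW}
  9. kckcA = {N,NE}
  10. kckckA = {N,W,NW,NE}
  11. ckckcA = {SE,W,NW,E,S}
  12. ckckckA = {SE,E,S}
— saturated at 12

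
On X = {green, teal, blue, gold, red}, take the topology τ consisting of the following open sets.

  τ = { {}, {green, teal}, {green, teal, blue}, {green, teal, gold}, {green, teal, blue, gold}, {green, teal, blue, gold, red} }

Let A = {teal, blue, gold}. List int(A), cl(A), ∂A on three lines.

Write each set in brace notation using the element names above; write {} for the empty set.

opens ⊆ A: {}; union → int = {}
complement {green, red}; its interior {}; cl(A) = X∖{} = {green, teal, blue, gold, red}
boundary = {green, teal, blue, gold, red} ∖ {} = {green, teal, blue, gold, red}

int(A) = {}
cl(A)  = {green, teal, blue, gold, red}
∂A     = {green, teal, blue, gold, red}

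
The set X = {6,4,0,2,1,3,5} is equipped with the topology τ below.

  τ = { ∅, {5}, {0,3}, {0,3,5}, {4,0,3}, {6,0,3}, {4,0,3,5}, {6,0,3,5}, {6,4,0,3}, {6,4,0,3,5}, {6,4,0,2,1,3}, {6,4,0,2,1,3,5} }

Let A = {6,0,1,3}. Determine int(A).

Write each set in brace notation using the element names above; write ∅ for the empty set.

interior: largest open inside A is {6,0,3} (from ∅, {0,3}, {6,0,3})

{6,0,3}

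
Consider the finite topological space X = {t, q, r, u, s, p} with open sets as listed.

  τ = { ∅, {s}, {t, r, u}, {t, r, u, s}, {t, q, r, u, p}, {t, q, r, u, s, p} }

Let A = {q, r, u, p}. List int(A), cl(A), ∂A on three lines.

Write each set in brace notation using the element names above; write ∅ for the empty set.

U open, U⊆A: ∅. int(A) = ⋃ = ∅
X∖A={t, s}, int(X∖A)={s}, hence cl(A)={t, q, r, u, p}
∂A: remove int from cl → {t, q, r, u, p}

int(A) = ∅
cl(A)  = {t, q, r, u, p}
∂A     = {t, q, r, u, p}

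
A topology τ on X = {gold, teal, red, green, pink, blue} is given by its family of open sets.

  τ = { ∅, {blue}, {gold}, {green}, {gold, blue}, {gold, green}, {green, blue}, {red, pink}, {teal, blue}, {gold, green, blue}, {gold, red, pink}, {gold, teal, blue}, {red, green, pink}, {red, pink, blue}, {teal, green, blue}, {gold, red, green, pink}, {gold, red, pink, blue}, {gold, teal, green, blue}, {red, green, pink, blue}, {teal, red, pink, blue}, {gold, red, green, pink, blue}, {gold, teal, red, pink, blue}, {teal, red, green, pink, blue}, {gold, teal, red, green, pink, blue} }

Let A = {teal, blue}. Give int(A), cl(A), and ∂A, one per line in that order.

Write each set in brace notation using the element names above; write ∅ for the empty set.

int(A) = {teal, blue}
cl(A)  = {teal, blue}
∂A     = ∅

interior: largest open inside A is {teal, blue} (from ∅, {blue}, {teal, blue})
cl via duality: int({gold, red, green, pink}) = {gold, red, green, pink}, so X∖{gold, red, green, pink} = {teal, blue}
cl∖int = ∅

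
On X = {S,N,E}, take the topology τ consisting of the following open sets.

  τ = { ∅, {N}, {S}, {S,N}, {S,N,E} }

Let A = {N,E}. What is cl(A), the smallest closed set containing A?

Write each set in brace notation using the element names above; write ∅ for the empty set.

{N,E}

closure: X∖int(X∖A) = X∖{S} = {N,E}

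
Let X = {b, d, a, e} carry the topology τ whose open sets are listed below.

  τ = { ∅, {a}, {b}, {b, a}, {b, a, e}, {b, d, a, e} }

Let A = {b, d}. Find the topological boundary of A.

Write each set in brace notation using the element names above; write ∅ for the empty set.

interior: largest open inside A is {b} (from ∅, {b})
cl via duality: int({a, e}) = {a}, so X∖{a} = {b, d, e}
cl∖int = {d, e}

{d, e}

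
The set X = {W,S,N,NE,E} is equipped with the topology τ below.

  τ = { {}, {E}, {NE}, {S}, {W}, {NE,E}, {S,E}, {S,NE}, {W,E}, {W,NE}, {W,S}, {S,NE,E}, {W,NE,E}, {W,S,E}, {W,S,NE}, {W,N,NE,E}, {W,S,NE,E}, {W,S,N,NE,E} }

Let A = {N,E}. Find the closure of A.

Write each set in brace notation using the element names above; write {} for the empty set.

X∖A={W,S,NE}, int(X∖A)={W,S,NE}, hence cl(A)={N,E}

{N,E}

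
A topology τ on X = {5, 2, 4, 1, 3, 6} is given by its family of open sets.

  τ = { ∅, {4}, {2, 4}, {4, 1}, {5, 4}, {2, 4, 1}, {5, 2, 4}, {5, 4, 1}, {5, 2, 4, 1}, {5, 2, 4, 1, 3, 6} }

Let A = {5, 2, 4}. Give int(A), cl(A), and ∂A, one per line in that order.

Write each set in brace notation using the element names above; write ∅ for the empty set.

int(A) = {5, 2, 4}
cl(A)  = {5, 2, 4, 1, 3, 6}
∂A     = {1, 3, 6}

U open, U⊆A: ∅, {4}, {2, 4}, {5, 4}, {5, 2, 4}. int(A) = ⋃ = {5, 2, 4}
X∖A={1, 3, 6}, int(X∖A)=∅, hence cl(A)={5, 2, 4, 1, 3, 6}
∂A: remove int from cl → {1, 3, 6}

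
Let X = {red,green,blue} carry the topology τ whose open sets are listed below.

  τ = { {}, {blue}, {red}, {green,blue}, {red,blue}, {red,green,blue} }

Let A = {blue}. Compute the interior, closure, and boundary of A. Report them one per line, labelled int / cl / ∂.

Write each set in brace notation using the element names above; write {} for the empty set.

open subsets of A: {}, {blue}; so int(A) = {blue}
closure: X∖int(X∖A) = X∖{red} = {green,blue}
∂A = {green,blue} minus {blue} = {green}

int(A) = {blue}
cl(A)  = {green,blue}
∂A     = {green}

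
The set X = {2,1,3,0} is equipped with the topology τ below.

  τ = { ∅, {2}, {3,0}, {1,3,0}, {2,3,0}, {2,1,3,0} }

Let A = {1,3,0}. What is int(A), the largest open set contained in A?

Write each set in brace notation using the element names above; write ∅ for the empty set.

opens ⊆ A: ∅, {3,0}, {1,3,0}; union → int = {1,3,0}

{1,3,0}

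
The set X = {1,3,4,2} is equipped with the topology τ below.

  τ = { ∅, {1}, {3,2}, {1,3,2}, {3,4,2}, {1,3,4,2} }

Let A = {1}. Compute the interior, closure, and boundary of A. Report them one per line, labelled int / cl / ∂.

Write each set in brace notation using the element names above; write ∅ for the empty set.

interior: largest open inside A is {1} (from ∅, {1})
cl via duality: int({3,4,2}) = {3,4,2}, so X∖{3,4,2} = {1}
cl∖int = ∅

int(A) = {1}
cl(A)  = {1}
∂A     = ∅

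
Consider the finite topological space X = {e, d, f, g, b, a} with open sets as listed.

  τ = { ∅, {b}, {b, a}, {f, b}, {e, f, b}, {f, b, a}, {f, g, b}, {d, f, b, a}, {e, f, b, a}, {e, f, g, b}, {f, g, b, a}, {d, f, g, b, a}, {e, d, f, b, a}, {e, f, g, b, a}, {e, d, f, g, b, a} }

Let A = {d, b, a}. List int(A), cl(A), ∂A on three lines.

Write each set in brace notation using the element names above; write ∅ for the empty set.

opens ⊆ A: ∅, {b}, {b, a}; union → int = {b, a}
complement {e, f, g}; its interior ∅; cl(A) = X∖∅ = {e, d, f, g, b, a}
boundary = {e, d, f, g, b, a} ∖ {b, a} = {e, d, f, g}

int(A) = {b, a}
cl(A)  = {e, d, f, g, b, a}
∂A     = {e, d, f, g}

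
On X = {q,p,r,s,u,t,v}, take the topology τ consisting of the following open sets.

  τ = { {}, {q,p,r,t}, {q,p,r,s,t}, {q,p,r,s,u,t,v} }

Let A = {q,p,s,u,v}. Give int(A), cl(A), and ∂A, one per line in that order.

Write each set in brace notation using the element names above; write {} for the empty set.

opens ⊆ A: {}; union → int = {}
complement {r,t}; its interior {}; cl(A) = X∖{} = {q,p,r,s,u,t,v}
boundary = {q,p,r,s,u,t,v} ∖ {} = {q,p,r,s,u,t,v}

int(A) = {}
cl(A)  = {q,p,r,s,u,t,v}
∂A     = {q,p,r,s,u,t,v}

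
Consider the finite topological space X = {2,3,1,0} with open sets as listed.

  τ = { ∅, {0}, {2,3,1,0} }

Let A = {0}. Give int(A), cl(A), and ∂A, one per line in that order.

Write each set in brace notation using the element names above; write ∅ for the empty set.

U open, U⊆A: ∅, {0}. int(A) = ⋃ = {0}
X∖A={2,3,1}, int(X∖A)=∅, hence cl(A)={2,3,1,0}
∂A: remove int from cl → {2,3,1}

int(A) = {0}
cl(A)  = {2,3,1,0}
∂A     = {2,3,1}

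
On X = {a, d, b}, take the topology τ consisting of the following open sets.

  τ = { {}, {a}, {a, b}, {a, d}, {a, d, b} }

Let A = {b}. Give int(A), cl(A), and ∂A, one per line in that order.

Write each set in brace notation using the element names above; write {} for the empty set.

int(A) = {}
cl(A)  = {b}
∂A     = {b}

opens ⊆ A: {}; union → int = {}
complement {a, d}; its interior {a, d}; cl(A) = X∖{a, d} = {b}
boundary = {b} ∖ {} = {b}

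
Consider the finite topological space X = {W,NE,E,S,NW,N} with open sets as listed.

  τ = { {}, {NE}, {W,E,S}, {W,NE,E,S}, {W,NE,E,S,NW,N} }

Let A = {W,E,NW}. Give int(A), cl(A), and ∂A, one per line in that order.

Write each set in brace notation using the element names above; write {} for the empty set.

U open, U⊆A: {}. int(A) = ⋃ = {}
X∖A={NE,S,N}, int(X∖A)={NE}, hence cl(A)={W,E,S,NW,N}
∂A: remove int from cl → {W,E,S,NW,N}

int(A) = {}
cl(A)  = {W,E,S,NW,N}
∂A     = {W,E,S,NW,N}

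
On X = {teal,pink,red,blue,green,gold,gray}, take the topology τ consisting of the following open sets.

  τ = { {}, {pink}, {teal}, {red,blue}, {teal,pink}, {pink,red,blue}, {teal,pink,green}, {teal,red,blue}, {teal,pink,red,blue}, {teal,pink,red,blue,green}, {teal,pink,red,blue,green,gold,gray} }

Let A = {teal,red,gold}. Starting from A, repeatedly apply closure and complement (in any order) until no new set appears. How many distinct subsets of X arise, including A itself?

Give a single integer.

10

closure: X∖int(X∖A) = X∖{pink} = {teal,red,blue,green,gold,gray}
Let k=closure and c=complement:
  1. A     = {teal,red,gold}
  2. kA    = {teal,red,blue,green,gold,gray}
  3. cA    = {pink,blue,green,gray}
  4. ckA   = {pink}
  5. kcA   = {pink,red,blue,green,gold,gray}
  6. kckA  = {pink,green,gold,gray}
  7. ckcA  = {teal}
  8. ckckA = {teal,red,blue}
  9. kckcA = {teal,green,gold,gray}
  10. ckckcA = {pink,red,blue}
— saturated at 10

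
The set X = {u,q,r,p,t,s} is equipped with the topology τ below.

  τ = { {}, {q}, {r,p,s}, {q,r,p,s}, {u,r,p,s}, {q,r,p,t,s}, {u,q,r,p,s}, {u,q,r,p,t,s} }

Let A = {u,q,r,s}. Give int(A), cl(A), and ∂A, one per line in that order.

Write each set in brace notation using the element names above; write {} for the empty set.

int(A) = {q}
cl(A)  = {u,q,r,p,t,s}
∂A     = {u,r,p,t,s}

opens ⊆ A: {}, {q}; union → int = {q}
complement {p,t}; its interior {}; cl(A) = X∖{} = {u,q,r,p,t,s}
boundary = {u,q,r,p,t,s} ∖ {q} = {u,r,p,t,s}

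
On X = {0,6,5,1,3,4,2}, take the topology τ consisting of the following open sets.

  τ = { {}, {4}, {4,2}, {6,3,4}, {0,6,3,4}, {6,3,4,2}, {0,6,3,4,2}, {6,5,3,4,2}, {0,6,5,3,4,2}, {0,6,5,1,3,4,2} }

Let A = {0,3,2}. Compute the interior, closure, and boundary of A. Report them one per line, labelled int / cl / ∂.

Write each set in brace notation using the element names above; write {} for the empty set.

opens ⊆ A: {}; union → int = {}
complement {6,5,1,4}; its interior {4}; cl(A) = X∖{4} = {0,6,5,1,3,2}
boundary = {0,6,5,1,3,2} ∖ {} = {0,6,5,1,3,2}

int(A) = {}
cl(A)  = {0,6,5,1,3,2}
∂A     = {0,6,5,1,3,2}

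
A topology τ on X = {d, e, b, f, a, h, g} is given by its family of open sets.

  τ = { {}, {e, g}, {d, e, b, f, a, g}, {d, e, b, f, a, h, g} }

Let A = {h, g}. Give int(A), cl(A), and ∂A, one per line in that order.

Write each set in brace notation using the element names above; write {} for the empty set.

int(A) = {}
cl(A)  = {d, e, b, f, a, h, g}
∂A     = {d, e, b, f, a, h, g}

interior: largest open inside A is {} (from {})
cl via duality: int({d, e, b, f, a}) = {}, so X∖{} = {d, e, b, f, a, h, g}
cl∖int = {d, e, b, f, a, h, g}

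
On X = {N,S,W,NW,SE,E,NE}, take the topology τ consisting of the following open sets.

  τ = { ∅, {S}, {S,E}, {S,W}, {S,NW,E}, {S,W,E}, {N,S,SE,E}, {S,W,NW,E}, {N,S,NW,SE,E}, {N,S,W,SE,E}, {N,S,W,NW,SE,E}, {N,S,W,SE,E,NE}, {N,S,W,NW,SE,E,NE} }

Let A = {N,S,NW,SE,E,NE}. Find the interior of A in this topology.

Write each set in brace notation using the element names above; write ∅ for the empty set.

{N,S,NW,SE,E}

opens ⊆ A: ∅, {S}, {S,E}, {S,NW,E}, {N,S,SE,E}, {N,S,NW,SE,E}; union → int = {N,S,NW,SE,E}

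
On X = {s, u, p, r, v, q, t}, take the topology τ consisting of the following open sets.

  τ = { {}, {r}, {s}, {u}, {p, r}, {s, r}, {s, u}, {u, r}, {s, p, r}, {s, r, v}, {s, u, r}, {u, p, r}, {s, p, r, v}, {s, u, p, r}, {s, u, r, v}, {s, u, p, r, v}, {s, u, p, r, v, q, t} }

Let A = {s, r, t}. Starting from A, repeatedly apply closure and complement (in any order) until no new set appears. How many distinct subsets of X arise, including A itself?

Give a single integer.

8

complement {u, p, v, q}; its interior {u}; cl(A) = X∖{u} = {s, p, r, v, q, t}
With k = closure, c = complement:
  1. A     = {s, r, t}
  2. kA    = {s, p, r, v, q, t}
  3. cA    = {u, p, v, q}
  4. ckA   = {u}
  5. kcA   = {u, p, v, q, t}
  6. kckA  = {u, q, t}
  7. ckcA  = {s, r}
  8. ckckA = {s, p, r, v}
k, c of each give nothing new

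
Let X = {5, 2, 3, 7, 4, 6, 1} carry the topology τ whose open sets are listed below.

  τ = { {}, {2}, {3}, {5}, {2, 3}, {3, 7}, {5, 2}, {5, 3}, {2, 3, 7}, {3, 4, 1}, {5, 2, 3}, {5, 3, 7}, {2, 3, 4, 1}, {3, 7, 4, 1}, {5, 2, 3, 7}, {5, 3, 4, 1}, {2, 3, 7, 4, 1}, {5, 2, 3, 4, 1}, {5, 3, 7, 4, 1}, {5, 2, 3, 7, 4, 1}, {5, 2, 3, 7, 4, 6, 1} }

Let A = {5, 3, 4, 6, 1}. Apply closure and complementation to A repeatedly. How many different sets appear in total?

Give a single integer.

8

X∖A={2, 7}, int(X∖A)={2}, hence cl(A)={5, 3, 7, 4, 6, 1}
Orbit (k=closure, c=complement):
  1. A     = {5, 3, 4, 6, 1}
  2. kA    = {5, 3, 7, 4, 6, 1}
  3. cA    = {2, 7}
  4. ckA   = {2}
  5. kcA   = {2, 7, 6}
  6. kckA  = {2, 6}
  7. ckcA  = {5, 3, 4, 1}
  8. ckckA = {5, 3, 7, 4, 1}
(closed under both — stop)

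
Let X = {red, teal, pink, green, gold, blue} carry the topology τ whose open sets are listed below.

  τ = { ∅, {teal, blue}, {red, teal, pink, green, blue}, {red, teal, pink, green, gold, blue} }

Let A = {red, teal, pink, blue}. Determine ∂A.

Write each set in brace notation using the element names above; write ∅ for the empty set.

U open, U⊆A: ∅, {teal, blue}. int(A) = ⋃ = {teal, blue}
X∖A={green, gold}, int(X∖A)=∅, hence cl(A)={red, teal, pink, green, gold, blue}
∂A: remove int from cl → {red, pink, green, gold}

{red, pink, green, gold}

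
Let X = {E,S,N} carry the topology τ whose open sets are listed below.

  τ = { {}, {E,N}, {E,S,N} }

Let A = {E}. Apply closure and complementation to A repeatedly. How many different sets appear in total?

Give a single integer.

complement {S,N}; its interior {}; cl(A) = X∖{} = {E,S,N}
With k = closure, c = complement:
  1. A     = {E}
  2. kA    = {E,S,N}
  3. cA    = {S,N}
  4. ckA   = {}
k, c of each give nothing new

4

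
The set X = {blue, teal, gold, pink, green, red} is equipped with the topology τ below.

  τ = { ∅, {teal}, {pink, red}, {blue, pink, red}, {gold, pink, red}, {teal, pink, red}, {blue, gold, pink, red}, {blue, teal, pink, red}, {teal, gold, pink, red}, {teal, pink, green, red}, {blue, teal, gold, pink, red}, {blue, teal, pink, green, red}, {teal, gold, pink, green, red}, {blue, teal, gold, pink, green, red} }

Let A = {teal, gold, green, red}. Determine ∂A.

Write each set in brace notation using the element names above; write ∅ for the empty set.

opens ⊆ A: ∅, {teal}; union → int = {teal}
complement {blue, pink}; its interior ∅; cl(A) = X∖∅ = {blue, teal, gold, pink, green, red}
boundary = {blue, teal, gold, pink, green, red} ∖ {teal} = {blue, gold, pink, green, red}

{blue, gold, pink, green, red}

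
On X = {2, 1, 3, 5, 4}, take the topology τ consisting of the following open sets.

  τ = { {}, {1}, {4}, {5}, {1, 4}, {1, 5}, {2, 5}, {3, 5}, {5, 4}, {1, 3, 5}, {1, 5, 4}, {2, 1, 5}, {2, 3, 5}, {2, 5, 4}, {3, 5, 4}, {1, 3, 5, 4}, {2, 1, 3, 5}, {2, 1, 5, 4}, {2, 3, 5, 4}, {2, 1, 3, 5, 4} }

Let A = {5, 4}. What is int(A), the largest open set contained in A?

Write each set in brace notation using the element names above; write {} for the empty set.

{5, 4}

open subsets of A: {}, {4}, {5}, {5, 4}; so int(A) = {5, 4}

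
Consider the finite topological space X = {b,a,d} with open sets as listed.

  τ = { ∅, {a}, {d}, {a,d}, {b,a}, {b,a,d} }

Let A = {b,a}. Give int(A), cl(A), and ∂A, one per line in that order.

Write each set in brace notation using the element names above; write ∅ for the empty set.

int(A) = {b,a}
cl(A)  = {b,a}
∂A     = ∅

opens ⊆ A: ∅, {a}, {b,a}; union → int = {b,a}
complement {d}; its interior {d}; cl(A) = X∖{d} = {b,a}
boundary = {b,a} ∖ {b,a} = ∅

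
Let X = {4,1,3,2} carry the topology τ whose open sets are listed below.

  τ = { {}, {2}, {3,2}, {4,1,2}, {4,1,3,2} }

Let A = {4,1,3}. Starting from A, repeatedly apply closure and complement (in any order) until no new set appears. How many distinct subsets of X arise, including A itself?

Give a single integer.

4

X∖A={2}, int(X∖A)={2}, hence cl(A)={4,1,3}
Orbit (k=closure, c=complement):
  1. A     = {4,1,3}
  2. cA    = {2}
  3. kcA   = {4,1,3,2}
  4. ckcA  = {}
(closed under both — stop)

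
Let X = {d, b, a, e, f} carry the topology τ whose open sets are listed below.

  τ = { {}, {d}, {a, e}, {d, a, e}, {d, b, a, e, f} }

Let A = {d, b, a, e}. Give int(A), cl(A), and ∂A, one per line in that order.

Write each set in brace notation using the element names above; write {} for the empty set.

int(A) = {d, a, e}
cl(A)  = {d, b, a, e, f}
∂A     = {b, f}

U open, U⊆A: {}, {d}, {a, e}, {d, a, e}. int(A) = ⋃ = {d, a, e}
X∖A={f}, int(X∖A)={}, hence cl(A)={d, b, a, e, f}
∂A: remove int from cl → {b, f}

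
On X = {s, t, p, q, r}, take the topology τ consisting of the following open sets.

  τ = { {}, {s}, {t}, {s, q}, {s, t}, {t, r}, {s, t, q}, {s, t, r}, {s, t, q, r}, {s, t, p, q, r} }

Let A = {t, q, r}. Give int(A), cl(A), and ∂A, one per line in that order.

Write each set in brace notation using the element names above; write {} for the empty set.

opens ⊆ A: {}, {t}, {t, r}; union → int = {t, r}
complement {s, p}; its interior {s}; cl(A) = X∖{s} = {t, p, q, r}
boundary = {t, p, q, r} ∖ {t, r} = {p, q}

int(A) = {t, r}
cl(A)  = {t, p, q, r}
∂A     = {p, q}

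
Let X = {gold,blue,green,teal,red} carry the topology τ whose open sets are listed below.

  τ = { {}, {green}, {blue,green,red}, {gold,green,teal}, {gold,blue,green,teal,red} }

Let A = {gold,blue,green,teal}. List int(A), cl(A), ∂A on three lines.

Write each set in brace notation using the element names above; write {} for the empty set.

int(A) = {gold,green,teal}
cl(A)  = {gold,blue,green,teal,red}
∂A     = {blue,red}

opens ⊆ A: {}, {green}, {gold,green,teal}; union → int = {gold,green,teal}
complement {red}; its interior {}; cl(A) = X∖{} = {gold,blue,green,teal,red}
boundary = {gold,blue,green,teal,red} ∖ {gold,green,teal} = {blue,red}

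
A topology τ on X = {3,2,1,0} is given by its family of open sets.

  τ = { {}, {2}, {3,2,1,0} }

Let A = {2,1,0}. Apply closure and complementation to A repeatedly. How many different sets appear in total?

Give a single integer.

complement {3}; its interior {}; cl(A) = X∖{} = {3,2,1,0}
With k = closure, c = complement:
  1. A     = {2,1,0}
  2. kA    = {3,2,1,0}
  3. cA    = {3}
  4. ckA   = {}
  5. kcA   = {3,1,0}
  6. ckcA  = {2}
k, c of each give nothing new

6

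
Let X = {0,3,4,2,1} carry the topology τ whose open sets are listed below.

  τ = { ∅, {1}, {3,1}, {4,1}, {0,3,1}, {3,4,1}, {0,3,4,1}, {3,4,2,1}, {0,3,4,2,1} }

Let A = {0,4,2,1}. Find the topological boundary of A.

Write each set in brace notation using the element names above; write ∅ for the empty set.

U open, U⊆A: ∅, {1}, {4,1}. int(A) = ⋃ = {4,1}
X∖A={3}, int(X∖A)=∅, hence cl(A)={0,3,4,2,1}
∂A: remove int from cl → {0,3,2}

{0,3,2}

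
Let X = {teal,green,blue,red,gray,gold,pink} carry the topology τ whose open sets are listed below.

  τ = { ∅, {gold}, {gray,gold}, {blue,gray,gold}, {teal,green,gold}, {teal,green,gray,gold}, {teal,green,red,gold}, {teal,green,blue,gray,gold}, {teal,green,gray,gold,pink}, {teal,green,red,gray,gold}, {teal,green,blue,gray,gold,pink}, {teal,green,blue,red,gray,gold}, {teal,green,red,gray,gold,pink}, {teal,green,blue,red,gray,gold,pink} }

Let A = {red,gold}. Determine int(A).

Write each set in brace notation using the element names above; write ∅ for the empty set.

open subsets of A: ∅, {gold}; so int(A) = {gold}

{gold}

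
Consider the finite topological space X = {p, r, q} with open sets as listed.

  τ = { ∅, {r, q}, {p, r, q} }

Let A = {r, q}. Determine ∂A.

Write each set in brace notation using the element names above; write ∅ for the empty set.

open subsets of A: ∅, {r, q}; so int(A) = {r, q}
closure: X∖int(X∖A) = X∖∅ = {p, r, q}
∂A = {p, r, q} minus {r, q} = {p}

{p}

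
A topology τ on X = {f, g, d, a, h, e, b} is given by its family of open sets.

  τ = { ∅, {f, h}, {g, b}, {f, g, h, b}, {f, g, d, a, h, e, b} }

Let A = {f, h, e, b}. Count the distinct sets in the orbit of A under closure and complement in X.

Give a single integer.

cl via duality: int({g, d, a}) = ∅, so X∖∅ = {f, g, d, a, h, e, b}
Write k for closure, c for complement:
  1. A     = {f, h, e, b}
  2. kA    = {f, g, d, a, h, e, b}
  3. cA    = {g, d, a}
  4. ckA   = ∅
  5. kcA   = {g, d, a, e, b}
  6. ckcA  = {f, h}
  7. kckcA = {f, d, a, h, e}
  8. ckckcA = {g, b}
applying k or c yields no new set

8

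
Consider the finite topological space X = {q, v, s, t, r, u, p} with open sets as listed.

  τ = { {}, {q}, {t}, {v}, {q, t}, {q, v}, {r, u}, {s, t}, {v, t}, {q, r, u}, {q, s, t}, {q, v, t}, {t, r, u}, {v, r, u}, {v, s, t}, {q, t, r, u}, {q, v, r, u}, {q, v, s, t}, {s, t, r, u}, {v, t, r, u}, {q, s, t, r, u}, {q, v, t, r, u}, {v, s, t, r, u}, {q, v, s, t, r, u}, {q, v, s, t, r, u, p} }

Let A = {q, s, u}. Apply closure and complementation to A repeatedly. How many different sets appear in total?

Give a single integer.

12

closure: X∖int(X∖A) = X∖{v, t} = {q, s, r, u, p}
Let k=closure and c=complement:
  1. A     = {q, s, u}
  2. kA    = {q, s, r, u, p}
  3. cA    = {v, t, r, p}
  4. ckA   = {v, t}
  5. kcA   = {v, s, t, r, u, p}
  6. kckA  = {v, s, t, p}
  7. ckcA  = {q}
  8. ckckA = {q, r, u}
  9. kckcA = {q, p}
  10. kckckA = {q, r, u, p}
  11. ckckcA = {v, s, t, r, u}
  12. ckckckA = {v, s, t}
— saturated at 12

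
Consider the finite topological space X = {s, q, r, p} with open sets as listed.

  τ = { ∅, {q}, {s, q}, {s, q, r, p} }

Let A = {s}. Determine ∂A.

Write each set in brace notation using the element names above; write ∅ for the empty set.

{s, r, p}

opens ⊆ A: ∅; union → int = ∅
complement {q, r, p}; its interior {q}; cl(A) = X∖{q} = {s, r, p}
boundary = {s, r, p} ∖ ∅ = {s, r, p}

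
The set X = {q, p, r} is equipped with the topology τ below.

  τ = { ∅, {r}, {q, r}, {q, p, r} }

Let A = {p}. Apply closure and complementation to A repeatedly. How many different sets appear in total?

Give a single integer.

complement {q, r}; its interior {q, r}; cl(A) = X∖{q, r} = {p}
With k = closure, c = complement:
  1. A     = {p}
  2. cA    = {q, r}
  3. kcA   = {q, p, r}
  4. ckcA  = ∅
k, c of each give nothing new

4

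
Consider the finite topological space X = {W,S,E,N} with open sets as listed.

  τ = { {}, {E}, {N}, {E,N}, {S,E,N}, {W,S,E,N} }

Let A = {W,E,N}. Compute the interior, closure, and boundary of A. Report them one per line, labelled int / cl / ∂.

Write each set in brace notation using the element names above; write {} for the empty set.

int(A) = {E,N}
cl(A)  = {W,S,E,N}
∂A     = {W,S}

opens ⊆ A: {}, {E}, {N}, {E,N}; union → int = {E,N}
complement {S}; its interior {}; cl(A) = X∖{} = {W,S,E,N}
boundary = {W,S,E,N} ∖ {E,N} = {W,S}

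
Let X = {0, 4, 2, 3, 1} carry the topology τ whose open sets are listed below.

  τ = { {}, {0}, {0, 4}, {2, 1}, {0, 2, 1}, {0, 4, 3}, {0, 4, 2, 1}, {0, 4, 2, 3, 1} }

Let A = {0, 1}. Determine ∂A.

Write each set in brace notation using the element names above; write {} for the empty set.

interior: largest open inside A is {0} (from {}, {0})
cl via duality: int({4, 2, 3}) = {}, so X∖{} = {0, 4, 2, 3, 1}
cl∖int = {4, 2, 3, 1}

{4, 2, 3, 1}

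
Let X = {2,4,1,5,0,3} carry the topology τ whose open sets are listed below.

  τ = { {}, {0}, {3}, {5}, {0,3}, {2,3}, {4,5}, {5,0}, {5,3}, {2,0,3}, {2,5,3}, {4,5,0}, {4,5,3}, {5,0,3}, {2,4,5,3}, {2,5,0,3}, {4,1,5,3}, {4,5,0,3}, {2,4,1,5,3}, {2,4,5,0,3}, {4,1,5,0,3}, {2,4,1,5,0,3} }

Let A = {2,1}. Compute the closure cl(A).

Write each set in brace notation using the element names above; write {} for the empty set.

cl via duality: int({4,5,0,3}) = {4,5,0,3}, so X∖{4,5,0,3} = {2,1}

{2,1}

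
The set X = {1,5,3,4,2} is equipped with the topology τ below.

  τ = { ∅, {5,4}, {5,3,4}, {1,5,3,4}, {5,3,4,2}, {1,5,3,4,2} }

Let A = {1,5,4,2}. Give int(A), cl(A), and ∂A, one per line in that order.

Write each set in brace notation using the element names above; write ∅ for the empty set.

int(A) = {5,4}
cl(A)  = {1,5,3,4,2}
∂A     = {1,3,2}

opens ⊆ A: ∅, {5,4}; union → int = {5,4}
complement {3}; its interior ∅; cl(A) = X∖∅ = {1,5,3,4,2}
boundary = {1,5,3,4,2} ∖ {5,4} = {1,3,2}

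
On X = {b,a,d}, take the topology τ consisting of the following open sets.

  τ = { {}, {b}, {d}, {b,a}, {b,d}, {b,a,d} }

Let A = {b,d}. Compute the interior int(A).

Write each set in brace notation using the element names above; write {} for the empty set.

{b,d}

interior: largest open inside A is {b,d} (from {}, {d}, {b}, {b,d})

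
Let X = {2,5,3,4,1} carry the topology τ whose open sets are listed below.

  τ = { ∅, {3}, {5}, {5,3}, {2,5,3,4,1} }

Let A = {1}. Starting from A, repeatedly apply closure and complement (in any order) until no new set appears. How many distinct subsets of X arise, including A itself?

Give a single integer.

cl via duality: int({2,5,3,4}) = {5,3}, so X∖{5,3} = {2,4,1}
Write k for closure, c for complement:
  1. A     = {1}
  2. kA    = {2,4,1}
  3. cA    = {2,5,3,4}
  4. ckA   = {5,3}
  5. kcA   = {2,5,3,4,1}
  6. ckcA  = ∅
applying k or c yields no new set

6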